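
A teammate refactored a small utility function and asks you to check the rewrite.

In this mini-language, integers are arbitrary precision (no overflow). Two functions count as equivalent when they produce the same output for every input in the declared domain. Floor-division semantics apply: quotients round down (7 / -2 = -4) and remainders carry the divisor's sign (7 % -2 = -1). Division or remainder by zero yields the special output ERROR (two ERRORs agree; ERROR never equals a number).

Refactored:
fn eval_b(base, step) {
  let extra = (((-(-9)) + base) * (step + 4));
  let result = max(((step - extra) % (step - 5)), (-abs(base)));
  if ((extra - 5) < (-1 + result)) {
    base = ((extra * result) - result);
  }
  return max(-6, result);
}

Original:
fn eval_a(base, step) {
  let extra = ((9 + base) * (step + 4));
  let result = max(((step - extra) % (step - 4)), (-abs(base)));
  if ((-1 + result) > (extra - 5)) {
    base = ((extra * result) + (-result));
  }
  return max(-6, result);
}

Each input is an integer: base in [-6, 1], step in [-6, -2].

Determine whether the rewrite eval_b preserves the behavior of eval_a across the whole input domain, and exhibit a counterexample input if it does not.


Evaluate both at base=-6, step=-2.
eval_a: extra becomes 6; next result becomes -2; next ((-1 + result) > (extra - 5)) evaluates to false; next final value -2
eval_b: extra becomes 6; next result becomes -1; next ((extra - 5) < (-1 + result)) evaluates to false; next final value -1
-2 against -1: the behavior changed.
verdict: not equivalent; witness: base=-6, step=-2


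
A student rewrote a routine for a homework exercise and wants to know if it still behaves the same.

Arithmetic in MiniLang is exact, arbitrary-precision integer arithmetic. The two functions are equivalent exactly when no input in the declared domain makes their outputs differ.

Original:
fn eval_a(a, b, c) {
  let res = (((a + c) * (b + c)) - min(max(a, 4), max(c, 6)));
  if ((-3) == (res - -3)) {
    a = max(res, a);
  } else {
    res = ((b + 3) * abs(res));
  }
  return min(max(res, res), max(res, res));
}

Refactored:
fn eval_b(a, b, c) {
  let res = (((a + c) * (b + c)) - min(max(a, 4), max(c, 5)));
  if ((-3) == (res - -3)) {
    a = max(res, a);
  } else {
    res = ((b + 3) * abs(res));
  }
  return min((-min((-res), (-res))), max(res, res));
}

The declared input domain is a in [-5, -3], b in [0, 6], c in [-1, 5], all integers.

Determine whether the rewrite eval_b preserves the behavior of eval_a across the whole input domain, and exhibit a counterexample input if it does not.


Equivalent. The edit looks behavioral (`6` became `5`), but over these ranges it never changes the outcome.
An exhaustive pass over the 147 declared inputs shows identical outputs.
Tracing a=-5, b=5, c=4: eval_a: res=-13, then ((-3) == (res - -3)) is false, then res=104, then returns 104 | eval_b: res=-13, then ((-3) == (res - -3)) is false, then res=104, then returns 104 — matching result 104.
verdict: equivalent


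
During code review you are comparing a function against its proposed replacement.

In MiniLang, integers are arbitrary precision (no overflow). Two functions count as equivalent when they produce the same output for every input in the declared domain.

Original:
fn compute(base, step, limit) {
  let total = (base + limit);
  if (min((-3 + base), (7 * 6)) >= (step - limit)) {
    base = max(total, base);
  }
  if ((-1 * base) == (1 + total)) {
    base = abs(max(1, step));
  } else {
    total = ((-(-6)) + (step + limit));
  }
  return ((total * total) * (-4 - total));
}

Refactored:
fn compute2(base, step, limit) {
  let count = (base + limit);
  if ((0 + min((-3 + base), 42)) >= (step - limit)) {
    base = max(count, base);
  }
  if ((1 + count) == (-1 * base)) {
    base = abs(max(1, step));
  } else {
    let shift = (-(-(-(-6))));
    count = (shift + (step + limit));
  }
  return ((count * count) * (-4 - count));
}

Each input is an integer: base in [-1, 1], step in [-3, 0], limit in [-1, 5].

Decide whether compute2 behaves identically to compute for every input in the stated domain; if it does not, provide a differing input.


The two are interchangeable: statement counts differ, plus arithmetic usage differs, plus constant usage differs, plus local variable names differ, and every declared input agrees.
As a probe, take base=1, step=0, limit=5: compute runs total becomes 6; next (min((-3 + base), (7 * 6)) >= (step - limit)) evaluates to true; next base becomes 6; next ((-1 * base) == (1 + total)) evaluates to false; next total becomes 11; next final value -1815; compute2 runs count becomes 6; next ((0 + min((-3 + base), 42)) >= (step - limit)) evaluates to true; next base becomes 6; next ((1 + count) == (-1 * base)) evaluates to false; next shift becomes 6; next count becomes 11; next final value -1815; both end at -1815.
Across all 84 domain points the two functions coincide.
verdict: equivalent


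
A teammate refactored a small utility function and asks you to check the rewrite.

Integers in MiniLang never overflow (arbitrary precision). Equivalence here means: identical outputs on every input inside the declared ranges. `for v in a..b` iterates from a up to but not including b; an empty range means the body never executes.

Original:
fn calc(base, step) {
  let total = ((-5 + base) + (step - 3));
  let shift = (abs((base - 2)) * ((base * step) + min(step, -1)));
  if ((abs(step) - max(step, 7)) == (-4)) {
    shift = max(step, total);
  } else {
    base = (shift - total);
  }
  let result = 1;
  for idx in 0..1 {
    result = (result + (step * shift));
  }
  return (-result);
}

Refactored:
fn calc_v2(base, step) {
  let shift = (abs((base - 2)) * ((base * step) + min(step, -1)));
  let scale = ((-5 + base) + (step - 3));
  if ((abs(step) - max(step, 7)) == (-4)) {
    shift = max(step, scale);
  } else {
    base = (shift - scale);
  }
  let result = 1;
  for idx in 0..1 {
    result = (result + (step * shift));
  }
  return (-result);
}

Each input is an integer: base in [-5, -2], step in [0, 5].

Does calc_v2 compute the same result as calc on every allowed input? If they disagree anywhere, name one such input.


Reading the diff, among the changes: local variable names differ.
Tracing base=-3, step=4: calc: total=-7, then shift=-65, then ((abs(step) - max(step, 7)) == (-4)) is false, then base=-58, then result=1, then (idx=0), then result=-259, then returns 259 | calc_v2: shift=-65, then scale=-7, then ((abs(step) - max(step, 7)) == (-4)) is false, then base=-58, then result=1, then (idx=0), then result=-259, then returns 259 — matching result 259.
An exhaustive pass over the 24 declared inputs shows identical outputs.
verdict: equivalent


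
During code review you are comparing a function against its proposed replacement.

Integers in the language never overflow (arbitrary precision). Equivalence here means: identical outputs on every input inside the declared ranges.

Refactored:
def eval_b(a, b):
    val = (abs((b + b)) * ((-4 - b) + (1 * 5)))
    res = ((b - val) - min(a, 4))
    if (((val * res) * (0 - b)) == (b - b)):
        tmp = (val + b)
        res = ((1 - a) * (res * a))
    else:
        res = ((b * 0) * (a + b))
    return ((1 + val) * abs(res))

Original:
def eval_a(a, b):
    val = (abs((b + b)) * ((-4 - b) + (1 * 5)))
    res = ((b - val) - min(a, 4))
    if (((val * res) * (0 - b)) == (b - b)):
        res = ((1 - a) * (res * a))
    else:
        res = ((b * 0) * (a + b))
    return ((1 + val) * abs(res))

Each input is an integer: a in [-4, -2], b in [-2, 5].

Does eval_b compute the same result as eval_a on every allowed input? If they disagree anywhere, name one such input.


Although arithmetic usage differs; and local variable names differ; and statement counts differ, 24/24 inputs agree.
verdict: equivalent


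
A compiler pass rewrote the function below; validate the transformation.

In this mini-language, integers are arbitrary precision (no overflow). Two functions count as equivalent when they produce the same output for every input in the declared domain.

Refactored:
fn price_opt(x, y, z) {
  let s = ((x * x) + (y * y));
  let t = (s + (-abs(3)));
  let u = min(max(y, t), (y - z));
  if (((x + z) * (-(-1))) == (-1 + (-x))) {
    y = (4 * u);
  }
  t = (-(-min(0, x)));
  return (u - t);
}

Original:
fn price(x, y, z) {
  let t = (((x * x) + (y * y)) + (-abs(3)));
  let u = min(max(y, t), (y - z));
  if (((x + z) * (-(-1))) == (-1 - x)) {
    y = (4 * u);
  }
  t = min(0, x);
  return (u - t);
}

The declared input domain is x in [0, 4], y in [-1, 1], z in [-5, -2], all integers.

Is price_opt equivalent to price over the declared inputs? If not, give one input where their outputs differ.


Side by side, the visible changes include: local variable names differ; and statement counts differ; and arithmetic usage differs.
As a probe, take x=3, y=1, z=-4: price runs t := 7 | u := 5 | (((x + z) * (-(-1))) == (-1 - x)): false | t := 0 | result 5; price_opt runs s := 10 | t := 7 | u := 5 | (((x + z) * (-(-1))) == (-1 + (-x))): false | t := 0 | result 5; both end at 5.
Sweeping the whole domain (60 inputs) finds no disagreement.
verdict: equivalent


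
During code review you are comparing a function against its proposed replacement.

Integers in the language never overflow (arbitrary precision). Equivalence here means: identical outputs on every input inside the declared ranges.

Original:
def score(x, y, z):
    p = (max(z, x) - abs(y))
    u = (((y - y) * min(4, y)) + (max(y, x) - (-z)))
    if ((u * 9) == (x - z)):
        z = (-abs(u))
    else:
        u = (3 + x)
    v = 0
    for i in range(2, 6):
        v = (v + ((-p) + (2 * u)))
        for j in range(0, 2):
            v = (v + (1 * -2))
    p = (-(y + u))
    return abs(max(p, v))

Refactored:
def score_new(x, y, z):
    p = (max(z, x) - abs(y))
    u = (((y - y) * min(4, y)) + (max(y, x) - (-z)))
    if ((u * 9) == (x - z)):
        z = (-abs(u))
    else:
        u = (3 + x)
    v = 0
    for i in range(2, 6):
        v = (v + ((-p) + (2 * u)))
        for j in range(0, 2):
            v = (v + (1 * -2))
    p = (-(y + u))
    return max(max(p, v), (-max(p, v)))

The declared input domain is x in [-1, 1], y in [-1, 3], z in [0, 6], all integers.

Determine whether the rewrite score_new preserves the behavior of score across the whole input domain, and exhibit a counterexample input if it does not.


Behavior is preserved: although min/max/abs usage differs, the outputs never diverge.
Spot check at x=0, y=-1, z=0 — score: p=-1, then u=0, then ((u * 9) == (x - z)) is true, then z=0, then v=0, then (i=2), then v=1, then (j=0), then v=-1, then (j=1), then v=-3, then (i=3), then v=-2, then (j=0), then v=-4, then (j=1), then v=-6, then (i=4), then v=-5, then (j=0), then v=-7, then (j=1), then v=-9, then (i=5), then v=-8, then (j=0), then v=-10, then (j=1), then v=-12, then p=1, then returns 1. score_new: p=-1, then u=0, then ((u * 9) == (x - z)) is true, then z=0, then v=0, then (i=2), then v=1, then (j=0), then v=-1, then (j=1), then v=-3, then (i=3), then v=-2, then (j=0), then v=-4, then (j=1), then v=-6, then (i=4), then v=-5, then (j=0), then v=-7, then (j=1), then v=-9, then (i=5), then v=-8, then (j=0), then v=-10, then (j=1), then v=-12, then p=1, then returns 1. Both give 1.
Sweeping the whole domain (105 inputs) finds no disagreement.
verdict: equivalent


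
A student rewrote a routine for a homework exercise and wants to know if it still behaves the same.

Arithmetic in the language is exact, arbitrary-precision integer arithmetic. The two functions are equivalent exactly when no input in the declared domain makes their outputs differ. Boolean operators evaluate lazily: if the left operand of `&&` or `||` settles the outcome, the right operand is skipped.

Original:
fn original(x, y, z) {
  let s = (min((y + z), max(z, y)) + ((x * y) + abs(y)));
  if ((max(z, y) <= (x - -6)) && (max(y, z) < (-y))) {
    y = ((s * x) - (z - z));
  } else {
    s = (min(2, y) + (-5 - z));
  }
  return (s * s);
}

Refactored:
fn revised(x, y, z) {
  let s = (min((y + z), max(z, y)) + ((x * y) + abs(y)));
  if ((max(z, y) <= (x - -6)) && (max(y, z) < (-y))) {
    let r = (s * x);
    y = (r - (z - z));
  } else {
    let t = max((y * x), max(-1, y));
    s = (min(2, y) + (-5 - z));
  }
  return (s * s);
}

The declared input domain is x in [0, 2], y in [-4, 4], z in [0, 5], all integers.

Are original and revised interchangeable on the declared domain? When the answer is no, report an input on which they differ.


Side by side, the visible changes include: statement counts differ, plus constant usage differs, plus min/max/abs usage differs, plus local variable names differ, plus arithmetic usage differs.
Spot check at x=0, y=3, z=1 — original: s=6, then ((max(z, y) <= (x - -6)) && (max(y, z) < (-y))) is false, then s=-4, then returns 16. revised: s=6, then ((max(z, y) <= (x - -6)) && (max(y, z) < (-y))) is false, then t=3, then s=-4, then returns 16. Both give 16.
Checked all 162 inputs in the declared domain: the outputs agree on every one.
verdict: equivalent


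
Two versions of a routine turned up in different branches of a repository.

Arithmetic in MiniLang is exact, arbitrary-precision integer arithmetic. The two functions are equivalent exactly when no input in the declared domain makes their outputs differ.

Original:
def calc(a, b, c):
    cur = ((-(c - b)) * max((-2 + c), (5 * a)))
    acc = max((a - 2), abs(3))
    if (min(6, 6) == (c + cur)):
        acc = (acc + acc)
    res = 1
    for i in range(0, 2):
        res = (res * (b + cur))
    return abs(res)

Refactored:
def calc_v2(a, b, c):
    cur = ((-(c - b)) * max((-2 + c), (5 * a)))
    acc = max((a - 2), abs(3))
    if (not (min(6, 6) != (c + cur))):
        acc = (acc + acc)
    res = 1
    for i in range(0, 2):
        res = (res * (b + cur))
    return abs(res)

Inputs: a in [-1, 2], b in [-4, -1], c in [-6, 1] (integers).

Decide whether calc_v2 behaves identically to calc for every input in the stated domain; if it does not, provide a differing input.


This is a faithful refactor — comparison usage differs, boolean connective usage differs, but the computed results match everywhere.
As a probe, take a=-1, b=-3, c=-6: calc runs cur=-15, then acc=3, then (min(6, 6) == (c + cur)) is false, then res=1, then (i=0), then res=-18, then (i=1), then res=324, then returns 324; calc_v2 runs cur=-15, then acc=3, then (not (min(6, 6) != (c + cur))) is false, then res=1, then (i=0), then res=-18, then (i=1), then res=324, then returns 324; both end at 324.
Across all 128 domain points the two functions coincide.
verdict: equivalent


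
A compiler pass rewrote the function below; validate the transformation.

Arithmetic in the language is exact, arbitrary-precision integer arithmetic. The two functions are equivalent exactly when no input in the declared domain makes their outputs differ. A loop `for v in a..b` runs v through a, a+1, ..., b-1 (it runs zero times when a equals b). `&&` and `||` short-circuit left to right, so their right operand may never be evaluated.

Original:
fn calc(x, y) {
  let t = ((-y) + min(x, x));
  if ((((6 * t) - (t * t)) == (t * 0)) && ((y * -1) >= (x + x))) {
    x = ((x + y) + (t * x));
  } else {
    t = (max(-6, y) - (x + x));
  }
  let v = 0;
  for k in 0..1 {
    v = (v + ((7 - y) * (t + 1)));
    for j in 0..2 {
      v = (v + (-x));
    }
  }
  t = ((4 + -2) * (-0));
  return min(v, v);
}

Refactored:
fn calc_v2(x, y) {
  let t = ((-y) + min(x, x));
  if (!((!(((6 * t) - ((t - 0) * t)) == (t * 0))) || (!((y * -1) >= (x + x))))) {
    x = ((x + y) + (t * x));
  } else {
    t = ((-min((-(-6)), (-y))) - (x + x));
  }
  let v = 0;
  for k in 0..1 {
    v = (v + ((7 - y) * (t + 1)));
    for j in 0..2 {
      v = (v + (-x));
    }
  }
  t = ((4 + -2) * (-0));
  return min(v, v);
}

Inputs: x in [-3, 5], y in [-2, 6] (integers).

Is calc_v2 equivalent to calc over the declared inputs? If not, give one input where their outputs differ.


Changes here: min/max/abs usage differs, and boolean connective usage differs, and constant usage differs, and arithmetic usage differs; the full 81-point sweep finds no disagreement.
verdict: equivalent


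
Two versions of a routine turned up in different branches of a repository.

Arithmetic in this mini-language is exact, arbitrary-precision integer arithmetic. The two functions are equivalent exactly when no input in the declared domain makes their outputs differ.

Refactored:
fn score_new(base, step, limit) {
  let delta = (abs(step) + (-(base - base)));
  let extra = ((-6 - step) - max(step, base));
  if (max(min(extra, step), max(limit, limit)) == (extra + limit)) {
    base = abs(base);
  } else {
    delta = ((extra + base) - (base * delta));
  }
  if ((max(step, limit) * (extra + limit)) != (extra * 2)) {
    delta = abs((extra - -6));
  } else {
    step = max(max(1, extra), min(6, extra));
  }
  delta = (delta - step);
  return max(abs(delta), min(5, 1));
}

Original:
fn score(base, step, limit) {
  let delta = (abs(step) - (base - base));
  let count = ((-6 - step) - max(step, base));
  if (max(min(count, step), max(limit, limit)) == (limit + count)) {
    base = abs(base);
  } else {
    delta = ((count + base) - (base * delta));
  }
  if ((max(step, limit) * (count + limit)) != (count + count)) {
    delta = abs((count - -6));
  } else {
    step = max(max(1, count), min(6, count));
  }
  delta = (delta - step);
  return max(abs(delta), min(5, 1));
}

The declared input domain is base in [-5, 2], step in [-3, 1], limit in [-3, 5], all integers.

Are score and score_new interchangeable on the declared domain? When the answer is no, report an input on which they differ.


Equivalent — the differences include local variable names differ, arithmetic usage differs, constant usage differs, yet no declared input distinguishes the two.
Spot check at base=-4, step=-3, limit=-3 — score: delta=3, then count=0, then (max(min(count, step), max(limit, limit)) == (limit + count)) is true, then base=4, then ((max(step, limit) * (count + limit)) != (count + count)) is true, then delta=6, then delta=9, then returns 9. score_new: delta=3, then extra=0, then (max(min(extra, step), max(limit, limit)) == (extra + limit)) is true, then base=4, then ((max(step, limit) * (extra + limit)) != (extra * 2)) is true, then delta=6, then delta=9, then returns 9. Both give 9.
Across all 360 domain points the two functions coincide.
verdict: equivalent


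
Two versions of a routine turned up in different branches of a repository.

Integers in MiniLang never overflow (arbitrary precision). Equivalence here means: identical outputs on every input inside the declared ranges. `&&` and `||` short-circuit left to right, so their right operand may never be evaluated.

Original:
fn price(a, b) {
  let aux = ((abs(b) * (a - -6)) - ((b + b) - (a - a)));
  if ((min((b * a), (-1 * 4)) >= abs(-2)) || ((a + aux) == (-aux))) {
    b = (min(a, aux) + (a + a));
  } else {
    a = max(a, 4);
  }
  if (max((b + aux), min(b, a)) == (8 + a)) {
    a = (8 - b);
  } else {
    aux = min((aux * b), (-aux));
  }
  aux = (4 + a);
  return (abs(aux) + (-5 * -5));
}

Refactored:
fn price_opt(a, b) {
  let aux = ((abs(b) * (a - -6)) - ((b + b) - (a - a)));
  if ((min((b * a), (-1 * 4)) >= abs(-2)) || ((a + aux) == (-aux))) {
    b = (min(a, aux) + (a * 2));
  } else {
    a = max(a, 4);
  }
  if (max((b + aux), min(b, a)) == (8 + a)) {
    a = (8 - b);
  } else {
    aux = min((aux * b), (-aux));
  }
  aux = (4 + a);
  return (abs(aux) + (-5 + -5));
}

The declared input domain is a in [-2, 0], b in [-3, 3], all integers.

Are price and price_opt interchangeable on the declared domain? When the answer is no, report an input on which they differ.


There is a counterexample at a=-2, b=-3: 33 on one side, -2 on the other.
price: aux := 18 | ((min((b * a), (-1 * 4)) >= abs(-2)) || ((a + aux) == (-aux))): false | a := 4 | (max((b + aux), min(b, a)) == (8 + a)): false | aux := -54 | aux := 8 | result 33
price_opt: aux := 18 | ((min((b * a), (-1 * 4)) >= abs(-2)) || ((a + aux) == (-aux))): false | a := 4 | (max((b + aux), min(b, a)) == (8 + a)): false | aux := -54 | aux := 8 | result -2
verdict: not equivalent; witness: a=-2, b=-3


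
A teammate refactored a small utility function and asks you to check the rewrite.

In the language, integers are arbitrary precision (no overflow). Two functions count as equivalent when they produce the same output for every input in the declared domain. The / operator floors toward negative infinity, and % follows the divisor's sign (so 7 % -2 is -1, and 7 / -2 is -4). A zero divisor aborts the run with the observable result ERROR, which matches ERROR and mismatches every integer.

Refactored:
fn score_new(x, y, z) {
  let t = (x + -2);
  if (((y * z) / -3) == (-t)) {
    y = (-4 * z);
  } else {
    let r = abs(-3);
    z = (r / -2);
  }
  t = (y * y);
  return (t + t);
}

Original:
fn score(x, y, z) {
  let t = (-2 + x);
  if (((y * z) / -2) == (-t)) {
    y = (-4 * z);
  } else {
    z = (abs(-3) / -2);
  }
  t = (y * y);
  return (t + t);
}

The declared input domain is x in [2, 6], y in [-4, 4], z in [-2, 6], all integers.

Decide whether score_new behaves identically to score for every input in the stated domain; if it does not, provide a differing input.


These are not equivalent — on x=2, y=-2, z=1 the outputs split (8 vs 32).
score: t = 0; (((y * z) / -2) == (-t)) -> false; z = -2; t = 4; return 8
score_new: t = 0; (((y * z) / -3) == (-t)) -> true; y = -4; t = 16; return 32
verdict: not equivalent; witness: x=2, y=-2, z=1


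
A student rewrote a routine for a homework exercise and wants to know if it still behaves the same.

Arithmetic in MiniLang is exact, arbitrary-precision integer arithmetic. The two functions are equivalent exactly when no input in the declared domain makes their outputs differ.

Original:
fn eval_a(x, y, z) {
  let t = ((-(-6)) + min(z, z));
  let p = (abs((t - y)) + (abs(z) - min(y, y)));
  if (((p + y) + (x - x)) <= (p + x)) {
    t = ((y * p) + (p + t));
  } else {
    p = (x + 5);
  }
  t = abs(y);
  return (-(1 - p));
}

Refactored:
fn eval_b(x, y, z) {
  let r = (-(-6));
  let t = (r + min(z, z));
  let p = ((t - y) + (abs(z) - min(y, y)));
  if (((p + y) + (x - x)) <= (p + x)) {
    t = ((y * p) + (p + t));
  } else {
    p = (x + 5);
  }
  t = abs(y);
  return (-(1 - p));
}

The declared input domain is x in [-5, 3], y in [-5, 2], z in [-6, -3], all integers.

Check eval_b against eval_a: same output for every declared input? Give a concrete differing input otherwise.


On input x=1, y=1, z=-6, eval_a returns 5 while eval_b returns 3.
verdict: not equivalent; witness: x=1, y=1, z=-6


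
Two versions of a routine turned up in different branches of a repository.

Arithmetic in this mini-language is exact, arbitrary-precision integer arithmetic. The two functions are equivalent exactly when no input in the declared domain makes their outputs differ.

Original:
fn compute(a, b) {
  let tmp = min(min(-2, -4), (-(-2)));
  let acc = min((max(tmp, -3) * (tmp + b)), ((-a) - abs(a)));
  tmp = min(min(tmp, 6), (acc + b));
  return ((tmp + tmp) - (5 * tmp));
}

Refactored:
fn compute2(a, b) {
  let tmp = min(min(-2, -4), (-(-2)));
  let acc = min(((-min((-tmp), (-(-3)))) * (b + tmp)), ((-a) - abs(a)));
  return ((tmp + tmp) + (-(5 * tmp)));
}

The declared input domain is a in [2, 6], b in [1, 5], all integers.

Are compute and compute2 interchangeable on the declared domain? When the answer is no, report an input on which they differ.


On input a=3, b=1, compute returns 15 while compute2 returns 12.
verdict: not equivalent; witness: a=3, b=1


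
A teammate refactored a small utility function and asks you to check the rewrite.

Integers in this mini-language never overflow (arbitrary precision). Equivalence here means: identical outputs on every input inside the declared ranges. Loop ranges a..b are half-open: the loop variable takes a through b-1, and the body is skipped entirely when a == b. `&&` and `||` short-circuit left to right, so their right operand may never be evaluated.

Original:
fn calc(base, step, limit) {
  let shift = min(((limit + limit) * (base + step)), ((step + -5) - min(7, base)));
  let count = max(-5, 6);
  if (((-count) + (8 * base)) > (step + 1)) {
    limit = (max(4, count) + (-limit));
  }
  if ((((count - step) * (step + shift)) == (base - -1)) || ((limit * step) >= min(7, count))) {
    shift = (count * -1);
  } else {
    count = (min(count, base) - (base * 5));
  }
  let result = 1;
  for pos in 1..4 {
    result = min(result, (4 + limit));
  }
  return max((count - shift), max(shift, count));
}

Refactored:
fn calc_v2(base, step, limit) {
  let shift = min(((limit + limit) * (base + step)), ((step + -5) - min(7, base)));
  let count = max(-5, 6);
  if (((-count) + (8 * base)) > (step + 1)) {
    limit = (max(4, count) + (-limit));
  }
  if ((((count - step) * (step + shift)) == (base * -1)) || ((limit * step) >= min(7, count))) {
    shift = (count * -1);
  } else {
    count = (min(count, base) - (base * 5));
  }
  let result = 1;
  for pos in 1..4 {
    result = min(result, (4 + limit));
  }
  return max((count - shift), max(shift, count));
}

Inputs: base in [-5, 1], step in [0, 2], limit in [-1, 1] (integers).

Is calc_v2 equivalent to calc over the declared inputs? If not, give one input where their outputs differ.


There is a counterexample at base=-5, step=1, limit=0: 20 on one side, 12 on the other.
calc: shift becomes 0; next count becomes 6; next (((-count) + (8 * base)) > (step + 1)) evaluates to false; next ((((count - step) * (step + shift)) == (base - -1)) || ((limit * step) >= min(7, count))) evaluates to false; next count becomes 20; next result becomes 1; next at pos=1:; next result becomes 1; next at pos=2:; next result becomes 1; next at pos=3:; next result becomes 1; next final value 20
calc_v2: shift becomes 0; next count becomes 6; next (((-count) + (8 * base)) > (step + 1)) evaluates to false; next ((((count - step) * (step + shift)) == (base * -1)) || ((limit * step) >= min(7, count))) evaluates to true; next shift becomes -6; next result becomes 1; next at pos=1:; next result becomes 1; next at pos=2:; next result becomes 1; next at pos=3:; next result becomes 1; next final value 12
verdict: not equivalent; witness: base=-5, step=1, limit=0


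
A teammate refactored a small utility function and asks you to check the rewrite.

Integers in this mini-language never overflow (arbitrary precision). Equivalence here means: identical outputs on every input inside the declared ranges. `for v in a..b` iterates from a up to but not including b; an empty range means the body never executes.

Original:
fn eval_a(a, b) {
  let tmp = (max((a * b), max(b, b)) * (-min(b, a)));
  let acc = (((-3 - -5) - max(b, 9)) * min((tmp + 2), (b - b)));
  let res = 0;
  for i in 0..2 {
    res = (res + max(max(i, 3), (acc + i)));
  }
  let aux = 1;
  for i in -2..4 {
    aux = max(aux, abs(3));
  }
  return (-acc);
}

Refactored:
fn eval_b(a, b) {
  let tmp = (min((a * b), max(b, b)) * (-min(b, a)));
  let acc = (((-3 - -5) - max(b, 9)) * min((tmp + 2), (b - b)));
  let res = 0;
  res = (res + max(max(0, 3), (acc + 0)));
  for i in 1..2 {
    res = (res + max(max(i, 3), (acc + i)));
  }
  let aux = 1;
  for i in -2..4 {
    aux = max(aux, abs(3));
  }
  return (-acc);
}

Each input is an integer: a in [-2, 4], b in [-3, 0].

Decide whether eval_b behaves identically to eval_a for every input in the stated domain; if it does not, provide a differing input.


These are not equivalent — on a=-2, b=-3 the outputs split (0 vs -49).
eval_a: tmp becomes 18; next acc becomes 0; next res becomes 0; next at i=0:; next res becomes 3; next at i=1:; next res becomes 6; next aux becomes 1; next at i=-2:; next aux becomes 3; next at i=-1:; next aux becomes 3; next at i=0:; next aux becomes 3; next at i=1:; next aux becomes 3; next at i=2:; next aux becomes 3; next at i=3:; next aux becomes 3; next final value 0
eval_b: tmp becomes -9; next acc becomes 49; next res becomes 0; next res becomes 49; next at i=1:; next res becomes 99; next aux becomes 1; next at i=-2:; next aux becomes 3; next at i=-1:; next aux becomes 3; next at i=0:; next aux becomes 3; next at i=1:; next aux becomes 3; next at i=2:; next aux becomes 3; next at i=3:; next aux becomes 3; next final value -49
verdict: not equivalent; witness: a=-2, b=-3


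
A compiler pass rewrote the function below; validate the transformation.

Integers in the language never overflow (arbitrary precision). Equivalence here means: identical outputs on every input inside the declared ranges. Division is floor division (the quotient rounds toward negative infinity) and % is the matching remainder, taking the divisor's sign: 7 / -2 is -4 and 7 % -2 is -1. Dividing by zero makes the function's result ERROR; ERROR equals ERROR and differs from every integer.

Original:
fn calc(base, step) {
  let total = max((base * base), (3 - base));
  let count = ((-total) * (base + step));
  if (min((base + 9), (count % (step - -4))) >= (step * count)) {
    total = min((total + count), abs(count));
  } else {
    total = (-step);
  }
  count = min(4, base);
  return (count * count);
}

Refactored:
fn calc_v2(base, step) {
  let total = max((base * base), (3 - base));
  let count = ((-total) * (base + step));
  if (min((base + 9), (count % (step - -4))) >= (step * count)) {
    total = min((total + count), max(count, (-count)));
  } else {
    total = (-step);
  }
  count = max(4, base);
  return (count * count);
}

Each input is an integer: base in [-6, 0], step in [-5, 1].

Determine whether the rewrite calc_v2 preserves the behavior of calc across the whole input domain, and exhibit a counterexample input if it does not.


base=-6, step=-5 yields 36 from calc but 16 from calc_v2.
verdict: not equivalent; witness: base=-6, step=-5


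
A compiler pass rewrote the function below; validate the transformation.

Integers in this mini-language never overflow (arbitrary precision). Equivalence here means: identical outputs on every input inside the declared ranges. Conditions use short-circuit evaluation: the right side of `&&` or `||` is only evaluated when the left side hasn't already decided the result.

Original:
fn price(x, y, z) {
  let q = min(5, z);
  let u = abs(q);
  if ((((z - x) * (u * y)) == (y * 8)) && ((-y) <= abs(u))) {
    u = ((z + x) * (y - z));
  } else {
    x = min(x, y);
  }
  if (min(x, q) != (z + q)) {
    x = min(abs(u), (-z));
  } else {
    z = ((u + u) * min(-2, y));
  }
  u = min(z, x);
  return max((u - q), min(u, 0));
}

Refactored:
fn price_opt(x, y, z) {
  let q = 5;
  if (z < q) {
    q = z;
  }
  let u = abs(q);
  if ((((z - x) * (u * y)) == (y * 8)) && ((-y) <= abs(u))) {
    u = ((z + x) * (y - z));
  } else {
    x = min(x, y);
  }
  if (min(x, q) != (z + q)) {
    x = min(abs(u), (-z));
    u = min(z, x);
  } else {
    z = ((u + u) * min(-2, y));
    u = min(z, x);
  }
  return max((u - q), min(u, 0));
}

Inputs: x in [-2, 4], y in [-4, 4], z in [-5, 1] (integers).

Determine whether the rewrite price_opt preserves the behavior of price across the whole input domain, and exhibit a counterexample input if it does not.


This is a faithful refactor — comparison usage differs; branching structure differs; statement counts differ, but the computed results match everywhere.
One worked example (x=3, y=2, z=-4) — price: q becomes -4; next u becomes 4; next ((((z - x) * (u * y)) == (y * 8)) && ((-y) <= abs(u))) evaluates to false; next x becomes 2; next (min(x, q) != (z + q)) evaluates to true; next x becomes 4; next u becomes -4; next final value 0; price_opt: q becomes 5; next (z < q) evaluates to true; next q becomes -4; next u becomes 4; next ((((z - x) * (u * y)) == (y * 8)) && ((-y) <= abs(u))) evaluates to false; next x becomes 2; next (min(x, q) != (z + q)) evaluates to true; next x becomes 4; next u becomes -4; next final value 0; agreement on 0.
An exhaustive pass over the 441 declared inputs shows identical outputs.
verdict: equivalent


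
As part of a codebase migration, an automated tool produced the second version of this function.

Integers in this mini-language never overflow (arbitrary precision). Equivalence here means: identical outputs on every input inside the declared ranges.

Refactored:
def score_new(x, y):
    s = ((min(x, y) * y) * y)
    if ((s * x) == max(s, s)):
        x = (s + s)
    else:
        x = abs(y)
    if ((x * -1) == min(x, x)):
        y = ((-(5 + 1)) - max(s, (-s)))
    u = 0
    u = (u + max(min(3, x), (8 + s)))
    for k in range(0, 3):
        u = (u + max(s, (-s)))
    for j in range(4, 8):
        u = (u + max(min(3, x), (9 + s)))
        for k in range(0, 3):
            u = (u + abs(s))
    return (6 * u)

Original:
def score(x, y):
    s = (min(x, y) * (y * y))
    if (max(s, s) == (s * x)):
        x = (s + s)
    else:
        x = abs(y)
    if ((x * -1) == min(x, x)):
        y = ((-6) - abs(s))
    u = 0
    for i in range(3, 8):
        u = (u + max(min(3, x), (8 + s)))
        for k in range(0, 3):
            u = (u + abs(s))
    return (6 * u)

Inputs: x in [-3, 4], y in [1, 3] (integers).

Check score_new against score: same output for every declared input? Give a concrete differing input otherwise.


Take x=-3, y=1.
score: s becomes -3; next (max(s, s) == (s * x)) evaluates to false; next x becomes 1; next ((x * -1) == min(x, x)) evaluates to false; next u becomes 0; next at i=3:; next u becomes 5; next at k=0:; next u becomes 8; next at k=1:; next u becomes 11; next at k=2:; next u becomes 14; next at i=4:; next u becomes 19; next at k=0:; next u becomes 22; next at k=1:; next u becomes 25; next at k=2:; next u becomes 28; next at i=5:; next u becomes 33; next at k=0:; next u becomes 36; next at k=1:; next u becomes 39; next at k=2:; next u becomes 42; next at i=6:; next u becomes 47; next at k=0:; next u becomes 50; next at k=1:; next u becomes 53; next at k=2:; next u becomes 56; next at i=7:; next u becomes 61; next at k=0:; next u becomes 64; next at k=1:; next u becomes 67; next at k=2:; next u becomes 70; next final value 420
score_new: s becomes -3; next ((s * x) == max(s, s)) evaluates to false; next x becomes 1; next ((x * -1) == min(x, x)) evaluates to false; next u becomes 0; next u becomes 5; next at k=0:; next u becomes 8; next at k=1:; next u becomes 11; next at k=2:; next u becomes 14; next at j=4:; next u becomes 20; next at k=0:; next u becomes 23; next at k=1:; next u becomes 26; next at k=2:; next u becomes 29; next at j=5:; next u becomes 35; next at k=0:; next u becomes 38; next at k=1:; next u becomes 41; next at k=2:; next u becomes 44; next at j=6:; next u becomes 50; next at k=0:; next u becomes 53; next at k=1:; next u becomes 56; next at k=2:; next u becomes 59; next at j=7:; next u becomes 65; next at k=0:; next u becomes 68; next at k=1:; next u becomes 71; next at k=2:; next u becomes 74; next final value 444
420 against 444: the behavior changed.
verdict: not equivalent; witness: x=-3, y=1


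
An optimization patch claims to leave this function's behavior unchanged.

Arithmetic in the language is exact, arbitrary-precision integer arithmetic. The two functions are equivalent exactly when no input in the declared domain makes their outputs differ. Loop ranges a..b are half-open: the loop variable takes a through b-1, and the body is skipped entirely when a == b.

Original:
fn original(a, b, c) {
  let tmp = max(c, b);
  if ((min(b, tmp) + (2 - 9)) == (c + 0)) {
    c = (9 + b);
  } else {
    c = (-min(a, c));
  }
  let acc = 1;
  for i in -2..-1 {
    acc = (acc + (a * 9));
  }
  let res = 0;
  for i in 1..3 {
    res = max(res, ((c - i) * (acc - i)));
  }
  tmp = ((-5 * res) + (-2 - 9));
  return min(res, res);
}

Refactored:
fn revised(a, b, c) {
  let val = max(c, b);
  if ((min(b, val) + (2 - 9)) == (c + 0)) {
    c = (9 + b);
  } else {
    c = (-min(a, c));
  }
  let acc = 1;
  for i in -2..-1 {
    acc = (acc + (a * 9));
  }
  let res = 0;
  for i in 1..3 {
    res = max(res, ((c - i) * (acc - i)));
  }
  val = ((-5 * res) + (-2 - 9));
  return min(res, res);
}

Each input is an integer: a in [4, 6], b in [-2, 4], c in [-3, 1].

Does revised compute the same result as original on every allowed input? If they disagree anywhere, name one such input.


Reading the diff, among the changes: local variable names differ.
Spot check at a=4, b=-2, c=1 — original: tmp becomes 1; next ((min(b, tmp) + (2 - 9)) == (c + 0)) evaluates to false; next c becomes -1; next acc becomes 1; next at i=-2:; next acc becomes 37; next res becomes 0; next at i=1:; next res becomes 0; next at i=2:; next res becomes 0; next tmp becomes -11; next final value 0. revised: val becomes 1; next ((min(b, val) + (2 - 9)) == (c + 0)) evaluates to false; next c becomes -1; next acc becomes 1; next at i=-2:; next acc becomes 37; next res becomes 0; next at i=1:; next res becomes 0; next at i=2:; next res becomes 0; next val becomes -11; next final value 0. Both give 0.
Across all 105 domain points the two functions coincide.
verdict: equivalent


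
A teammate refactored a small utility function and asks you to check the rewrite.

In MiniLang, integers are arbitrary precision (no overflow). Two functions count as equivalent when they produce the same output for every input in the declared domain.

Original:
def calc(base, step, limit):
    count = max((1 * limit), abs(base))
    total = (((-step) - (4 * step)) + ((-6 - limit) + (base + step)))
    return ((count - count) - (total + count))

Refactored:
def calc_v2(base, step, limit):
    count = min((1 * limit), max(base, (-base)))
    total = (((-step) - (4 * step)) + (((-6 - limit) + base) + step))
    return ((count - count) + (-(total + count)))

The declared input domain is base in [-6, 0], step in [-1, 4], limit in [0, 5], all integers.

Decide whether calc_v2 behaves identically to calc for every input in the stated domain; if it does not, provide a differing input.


Take base=-6, step=-1, limit=0.
calc: count becomes 6; next total becomes -8; next final value 2
calc_v2: count becomes 0; next total becomes -8; next final value 8
2 != 8, so the rewrite changes behavior.
verdict: not equivalent; witness: base=-6, step=-1, limit=0


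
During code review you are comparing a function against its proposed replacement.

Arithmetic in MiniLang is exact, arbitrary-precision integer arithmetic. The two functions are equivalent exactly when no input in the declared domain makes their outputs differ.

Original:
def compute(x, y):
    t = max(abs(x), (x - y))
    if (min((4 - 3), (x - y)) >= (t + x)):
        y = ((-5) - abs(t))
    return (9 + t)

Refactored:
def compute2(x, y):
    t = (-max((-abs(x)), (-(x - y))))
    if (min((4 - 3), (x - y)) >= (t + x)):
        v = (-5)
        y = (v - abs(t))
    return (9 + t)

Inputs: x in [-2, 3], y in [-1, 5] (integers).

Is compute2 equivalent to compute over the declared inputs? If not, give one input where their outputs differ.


These are not equivalent — on x=-2, y=-1 the outputs split (11 vs 8).
compute: t becomes 2; next (min((4 - 3), (x - y)) >= (t + x)) evaluates to false; next final value 11
compute2: t becomes -1; next (min((4 - 3), (x - y)) >= (t + x)) evaluates to true; next v becomes -5; next y becomes -6; next final value 8
verdict: not equivalent; witness: x=-2, y=-1


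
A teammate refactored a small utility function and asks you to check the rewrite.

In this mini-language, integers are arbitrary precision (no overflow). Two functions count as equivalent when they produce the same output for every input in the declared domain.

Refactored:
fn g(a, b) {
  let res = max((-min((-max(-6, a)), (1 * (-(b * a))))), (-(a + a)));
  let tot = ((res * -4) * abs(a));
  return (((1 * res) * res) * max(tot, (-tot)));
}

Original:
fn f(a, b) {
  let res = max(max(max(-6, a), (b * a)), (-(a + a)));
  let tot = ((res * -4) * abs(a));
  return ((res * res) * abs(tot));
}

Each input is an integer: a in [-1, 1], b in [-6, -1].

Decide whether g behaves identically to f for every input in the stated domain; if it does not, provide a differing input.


Side by side, the visible changes include: min/max/abs usage differs; and constant usage differs; and arithmetic usage differs.
As a probe, take a=0, b=-6: f runs res := 0 | tot := 0 | result 0; g runs res := 0 | tot := 0 | result 0; both end at 0.
Every one of the 18 inputs gives matching results.
verdict: equivalent
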